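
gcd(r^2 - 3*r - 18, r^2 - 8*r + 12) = r - 6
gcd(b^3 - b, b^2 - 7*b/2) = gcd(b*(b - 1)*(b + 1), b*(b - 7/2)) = b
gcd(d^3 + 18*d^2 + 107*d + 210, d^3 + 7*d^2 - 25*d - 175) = d^2 + 12*d + 35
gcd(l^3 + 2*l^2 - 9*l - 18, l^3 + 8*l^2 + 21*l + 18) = l^2 + 5*l + 6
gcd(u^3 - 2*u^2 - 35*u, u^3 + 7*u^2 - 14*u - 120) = u + 5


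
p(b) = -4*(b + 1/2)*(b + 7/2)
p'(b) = -8*b - 16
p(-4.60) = -18.04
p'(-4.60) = 20.80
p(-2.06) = 8.99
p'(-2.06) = 0.48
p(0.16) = -9.66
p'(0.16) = -17.28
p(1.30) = -34.56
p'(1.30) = -26.40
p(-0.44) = -0.73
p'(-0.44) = -12.48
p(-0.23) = -3.53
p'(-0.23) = -14.16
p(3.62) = -117.34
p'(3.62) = -44.96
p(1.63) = -43.71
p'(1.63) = -29.04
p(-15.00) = -667.00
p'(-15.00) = 104.00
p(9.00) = -475.00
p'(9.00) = -88.00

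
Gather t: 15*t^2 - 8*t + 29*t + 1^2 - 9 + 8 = 15*t^2 + 21*t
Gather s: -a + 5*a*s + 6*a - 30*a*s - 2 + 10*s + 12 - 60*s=5*a + s*(-25*a - 50) + 10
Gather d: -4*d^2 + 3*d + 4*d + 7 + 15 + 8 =-4*d^2 + 7*d + 30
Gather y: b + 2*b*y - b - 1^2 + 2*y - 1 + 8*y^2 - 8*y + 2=8*y^2 + y*(2*b - 6)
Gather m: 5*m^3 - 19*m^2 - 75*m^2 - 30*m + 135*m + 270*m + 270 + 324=5*m^3 - 94*m^2 + 375*m + 594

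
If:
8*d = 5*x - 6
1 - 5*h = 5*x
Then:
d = 5*x/8 - 3/4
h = 1/5 - x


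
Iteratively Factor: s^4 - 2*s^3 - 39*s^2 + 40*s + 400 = (s + 4)*(s^3 - 6*s^2 - 15*s + 100) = (s - 5)*(s + 4)*(s^2 - s - 20) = (s - 5)*(s + 4)^2*(s - 5)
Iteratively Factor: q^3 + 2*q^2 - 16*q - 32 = (q + 2)*(q^2 - 16) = (q - 4)*(q + 2)*(q + 4)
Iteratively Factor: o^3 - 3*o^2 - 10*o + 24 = (o + 3)*(o^2 - 6*o + 8) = (o - 4)*(o + 3)*(o - 2)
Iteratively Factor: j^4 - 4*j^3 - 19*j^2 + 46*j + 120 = (j + 2)*(j^3 - 6*j^2 - 7*j + 60) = (j + 2)*(j + 3)*(j^2 - 9*j + 20) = (j - 5)*(j + 2)*(j + 3)*(j - 4)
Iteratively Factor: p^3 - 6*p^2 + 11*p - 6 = (p - 1)*(p^2 - 5*p + 6) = (p - 3)*(p - 1)*(p - 2)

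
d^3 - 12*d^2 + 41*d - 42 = (d - 7)*(d - 3)*(d - 2)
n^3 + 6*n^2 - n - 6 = (n - 1)*(n + 1)*(n + 6)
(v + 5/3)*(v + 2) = v^2 + 11*v/3 + 10/3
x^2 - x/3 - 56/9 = (x - 8/3)*(x + 7/3)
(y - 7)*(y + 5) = y^2 - 2*y - 35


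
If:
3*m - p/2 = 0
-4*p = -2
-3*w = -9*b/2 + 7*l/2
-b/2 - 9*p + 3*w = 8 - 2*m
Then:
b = 6*w - 74/3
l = 48*w/7 - 222/7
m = 1/12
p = 1/2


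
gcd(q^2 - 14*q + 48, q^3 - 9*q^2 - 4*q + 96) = q - 8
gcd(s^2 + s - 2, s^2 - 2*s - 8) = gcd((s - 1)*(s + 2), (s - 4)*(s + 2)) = s + 2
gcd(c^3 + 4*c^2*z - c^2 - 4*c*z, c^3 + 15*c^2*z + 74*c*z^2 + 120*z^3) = c + 4*z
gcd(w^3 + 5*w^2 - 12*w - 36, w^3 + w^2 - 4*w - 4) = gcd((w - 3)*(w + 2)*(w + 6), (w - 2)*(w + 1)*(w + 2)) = w + 2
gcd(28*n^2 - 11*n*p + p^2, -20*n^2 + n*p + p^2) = -4*n + p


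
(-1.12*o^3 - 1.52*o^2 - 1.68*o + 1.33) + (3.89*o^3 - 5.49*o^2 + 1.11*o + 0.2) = 2.77*o^3 - 7.01*o^2 - 0.57*o + 1.53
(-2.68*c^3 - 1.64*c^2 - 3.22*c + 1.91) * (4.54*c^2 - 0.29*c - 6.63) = -12.1672*c^5 - 6.6684*c^4 + 3.6252*c^3 + 20.4784*c^2 + 20.7947*c - 12.6633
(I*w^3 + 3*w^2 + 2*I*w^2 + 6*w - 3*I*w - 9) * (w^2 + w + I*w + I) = I*w^5 + 2*w^4 + 3*I*w^4 + 6*w^3 + 2*I*w^3 - 2*w^2 + 6*I*w^2 - 6*w - 3*I*w - 9*I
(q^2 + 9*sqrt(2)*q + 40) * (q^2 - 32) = q^4 + 9*sqrt(2)*q^3 + 8*q^2 - 288*sqrt(2)*q - 1280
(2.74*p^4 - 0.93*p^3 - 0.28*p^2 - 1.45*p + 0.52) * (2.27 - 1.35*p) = -3.699*p^5 + 7.4753*p^4 - 1.7331*p^3 + 1.3219*p^2 - 3.9935*p + 1.1804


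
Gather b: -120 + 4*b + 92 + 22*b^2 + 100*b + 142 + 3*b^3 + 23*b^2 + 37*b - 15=3*b^3 + 45*b^2 + 141*b + 99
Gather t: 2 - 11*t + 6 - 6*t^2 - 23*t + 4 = -6*t^2 - 34*t + 12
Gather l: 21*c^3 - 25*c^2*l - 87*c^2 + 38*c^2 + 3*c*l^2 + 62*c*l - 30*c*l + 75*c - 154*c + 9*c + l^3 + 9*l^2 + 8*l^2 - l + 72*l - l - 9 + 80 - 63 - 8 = 21*c^3 - 49*c^2 - 70*c + l^3 + l^2*(3*c + 17) + l*(-25*c^2 + 32*c + 70)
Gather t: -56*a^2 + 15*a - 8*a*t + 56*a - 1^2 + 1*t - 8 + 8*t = -56*a^2 + 71*a + t*(9 - 8*a) - 9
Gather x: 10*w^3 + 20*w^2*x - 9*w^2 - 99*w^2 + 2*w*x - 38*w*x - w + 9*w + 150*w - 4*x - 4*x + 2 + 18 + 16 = 10*w^3 - 108*w^2 + 158*w + x*(20*w^2 - 36*w - 8) + 36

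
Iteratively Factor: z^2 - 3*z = (z - 3)*(z)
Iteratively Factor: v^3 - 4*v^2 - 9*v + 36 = (v + 3)*(v^2 - 7*v + 12) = (v - 3)*(v + 3)*(v - 4)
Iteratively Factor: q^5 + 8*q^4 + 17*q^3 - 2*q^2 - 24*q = (q - 1)*(q^4 + 9*q^3 + 26*q^2 + 24*q) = (q - 1)*(q + 4)*(q^3 + 5*q^2 + 6*q) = (q - 1)*(q + 2)*(q + 4)*(q^2 + 3*q) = (q - 1)*(q + 2)*(q + 3)*(q + 4)*(q)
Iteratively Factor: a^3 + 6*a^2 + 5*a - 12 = (a + 3)*(a^2 + 3*a - 4) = (a + 3)*(a + 4)*(a - 1)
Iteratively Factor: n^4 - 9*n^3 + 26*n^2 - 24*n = (n - 2)*(n^3 - 7*n^2 + 12*n) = n*(n - 2)*(n^2 - 7*n + 12) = n*(n - 3)*(n - 2)*(n - 4)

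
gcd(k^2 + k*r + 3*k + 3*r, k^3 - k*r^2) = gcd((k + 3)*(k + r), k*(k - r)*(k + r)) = k + r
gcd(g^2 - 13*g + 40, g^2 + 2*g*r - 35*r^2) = 1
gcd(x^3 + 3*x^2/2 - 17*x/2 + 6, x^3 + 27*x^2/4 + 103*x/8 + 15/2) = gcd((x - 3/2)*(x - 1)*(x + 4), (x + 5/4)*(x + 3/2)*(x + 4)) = x + 4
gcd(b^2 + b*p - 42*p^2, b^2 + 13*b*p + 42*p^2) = b + 7*p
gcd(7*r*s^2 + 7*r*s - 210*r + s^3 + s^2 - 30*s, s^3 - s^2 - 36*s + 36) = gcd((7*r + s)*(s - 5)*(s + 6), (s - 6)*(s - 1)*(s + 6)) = s + 6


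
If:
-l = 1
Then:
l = -1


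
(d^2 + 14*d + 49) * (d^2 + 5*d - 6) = d^4 + 19*d^3 + 113*d^2 + 161*d - 294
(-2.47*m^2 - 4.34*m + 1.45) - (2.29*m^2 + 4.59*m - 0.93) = -4.76*m^2 - 8.93*m + 2.38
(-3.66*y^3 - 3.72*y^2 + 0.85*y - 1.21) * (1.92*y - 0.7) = -7.0272*y^4 - 4.5804*y^3 + 4.236*y^2 - 2.9182*y + 0.847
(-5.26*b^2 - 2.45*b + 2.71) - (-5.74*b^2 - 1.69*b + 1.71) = 0.48*b^2 - 0.76*b + 1.0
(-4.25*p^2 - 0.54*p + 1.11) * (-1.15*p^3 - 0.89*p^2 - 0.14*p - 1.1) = 4.8875*p^5 + 4.4035*p^4 - 0.2009*p^3 + 3.7627*p^2 + 0.4386*p - 1.221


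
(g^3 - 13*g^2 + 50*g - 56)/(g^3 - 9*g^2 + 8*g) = (g^3 - 13*g^2 + 50*g - 56)/(g*(g^2 - 9*g + 8))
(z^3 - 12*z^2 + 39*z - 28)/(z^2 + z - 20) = (z^2 - 8*z + 7)/(z + 5)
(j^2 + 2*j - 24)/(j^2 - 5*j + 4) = (j + 6)/(j - 1)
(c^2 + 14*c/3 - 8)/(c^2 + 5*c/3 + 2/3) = (3*c^2 + 14*c - 24)/(3*c^2 + 5*c + 2)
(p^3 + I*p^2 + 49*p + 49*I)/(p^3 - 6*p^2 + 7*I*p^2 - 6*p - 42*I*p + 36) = (p^2 + 49)/(p^2 + 6*p*(-1 + I) - 36*I)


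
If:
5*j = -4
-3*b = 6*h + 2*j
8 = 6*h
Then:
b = -32/15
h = 4/3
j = -4/5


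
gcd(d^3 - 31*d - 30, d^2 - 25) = d + 5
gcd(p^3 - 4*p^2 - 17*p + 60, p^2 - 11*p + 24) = p - 3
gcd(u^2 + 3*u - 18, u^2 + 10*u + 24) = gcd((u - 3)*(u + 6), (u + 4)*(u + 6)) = u + 6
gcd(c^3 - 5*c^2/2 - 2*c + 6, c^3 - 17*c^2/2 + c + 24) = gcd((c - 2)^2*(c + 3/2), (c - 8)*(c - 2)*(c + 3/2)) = c^2 - c/2 - 3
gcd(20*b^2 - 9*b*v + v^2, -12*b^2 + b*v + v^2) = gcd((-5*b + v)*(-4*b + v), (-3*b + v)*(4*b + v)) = 1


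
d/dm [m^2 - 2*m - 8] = 2*m - 2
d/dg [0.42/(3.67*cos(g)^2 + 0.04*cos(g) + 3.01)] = (3.0828*cos(g) + 0.0168)*sin(g)/(3.67*cos(g)^2 + 0.04*cos(g) + 3.01)^2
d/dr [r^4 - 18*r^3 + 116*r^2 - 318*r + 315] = 4*r^3 - 54*r^2 + 232*r - 318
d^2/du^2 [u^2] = 2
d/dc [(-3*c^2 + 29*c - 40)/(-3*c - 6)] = (c^2 + 4*c - 98/3)/(c^2 + 4*c + 4)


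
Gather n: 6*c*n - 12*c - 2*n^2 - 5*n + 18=-12*c - 2*n^2 + n*(6*c - 5) + 18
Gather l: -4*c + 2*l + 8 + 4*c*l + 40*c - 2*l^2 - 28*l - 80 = 36*c - 2*l^2 + l*(4*c - 26) - 72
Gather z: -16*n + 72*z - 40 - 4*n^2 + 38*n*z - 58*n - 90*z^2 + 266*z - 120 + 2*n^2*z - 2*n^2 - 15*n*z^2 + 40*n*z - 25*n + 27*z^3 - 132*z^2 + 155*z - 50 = -6*n^2 - 99*n + 27*z^3 + z^2*(-15*n - 222) + z*(2*n^2 + 78*n + 493) - 210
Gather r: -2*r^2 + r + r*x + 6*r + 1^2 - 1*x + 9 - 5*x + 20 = -2*r^2 + r*(x + 7) - 6*x + 30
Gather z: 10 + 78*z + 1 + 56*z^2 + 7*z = 56*z^2 + 85*z + 11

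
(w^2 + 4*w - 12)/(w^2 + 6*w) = (w - 2)/w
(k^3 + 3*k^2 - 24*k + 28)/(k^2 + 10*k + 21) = (k^2 - 4*k + 4)/(k + 3)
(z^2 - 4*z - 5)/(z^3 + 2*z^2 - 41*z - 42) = (z - 5)/(z^2 + z - 42)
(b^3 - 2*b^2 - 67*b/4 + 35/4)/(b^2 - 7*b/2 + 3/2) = (2*b^2 - 3*b - 35)/(2*(b - 3))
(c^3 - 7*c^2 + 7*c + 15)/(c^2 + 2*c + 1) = (c^2 - 8*c + 15)/(c + 1)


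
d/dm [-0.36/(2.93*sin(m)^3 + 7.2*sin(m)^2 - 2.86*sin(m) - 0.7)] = (3.1644*sin(m)^2 + 5.184*sin(m) - 1.0296)*cos(m)/(2.93*sin(m)^3 + 7.2*sin(m)^2 - 2.86*sin(m) - 0.7)^2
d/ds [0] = 0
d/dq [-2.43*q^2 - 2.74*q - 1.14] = -4.86*q - 2.74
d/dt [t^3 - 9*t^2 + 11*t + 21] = 3*t^2 - 18*t + 11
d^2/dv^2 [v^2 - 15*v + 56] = 2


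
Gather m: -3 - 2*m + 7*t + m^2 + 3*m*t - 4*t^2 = m^2 + m*(3*t - 2) - 4*t^2 + 7*t - 3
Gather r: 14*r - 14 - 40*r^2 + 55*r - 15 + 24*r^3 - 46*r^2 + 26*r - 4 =24*r^3 - 86*r^2 + 95*r - 33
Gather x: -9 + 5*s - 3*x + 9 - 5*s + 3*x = 0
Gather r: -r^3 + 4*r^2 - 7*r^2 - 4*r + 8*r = -r^3 - 3*r^2 + 4*r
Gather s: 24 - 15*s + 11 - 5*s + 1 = 36 - 20*s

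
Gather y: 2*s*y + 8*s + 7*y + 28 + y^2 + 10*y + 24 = 8*s + y^2 + y*(2*s + 17) + 52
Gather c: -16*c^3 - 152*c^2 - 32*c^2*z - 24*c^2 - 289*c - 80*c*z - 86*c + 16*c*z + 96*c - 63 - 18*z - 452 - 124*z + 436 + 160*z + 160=-16*c^3 + c^2*(-32*z - 176) + c*(-64*z - 279) + 18*z + 81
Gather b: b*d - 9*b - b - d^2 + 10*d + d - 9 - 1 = b*(d - 10) - d^2 + 11*d - 10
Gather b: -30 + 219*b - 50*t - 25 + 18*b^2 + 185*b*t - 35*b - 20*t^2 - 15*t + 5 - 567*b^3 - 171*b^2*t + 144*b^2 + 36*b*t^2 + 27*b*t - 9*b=-567*b^3 + b^2*(162 - 171*t) + b*(36*t^2 + 212*t + 175) - 20*t^2 - 65*t - 50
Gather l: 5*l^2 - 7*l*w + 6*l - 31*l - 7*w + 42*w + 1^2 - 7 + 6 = 5*l^2 + l*(-7*w - 25) + 35*w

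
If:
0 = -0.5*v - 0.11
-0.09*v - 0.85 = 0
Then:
No Solution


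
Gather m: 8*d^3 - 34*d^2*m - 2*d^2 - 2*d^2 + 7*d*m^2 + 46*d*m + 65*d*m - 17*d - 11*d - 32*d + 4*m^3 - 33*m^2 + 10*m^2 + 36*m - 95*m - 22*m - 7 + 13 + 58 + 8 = 8*d^3 - 4*d^2 - 60*d + 4*m^3 + m^2*(7*d - 23) + m*(-34*d^2 + 111*d - 81) + 72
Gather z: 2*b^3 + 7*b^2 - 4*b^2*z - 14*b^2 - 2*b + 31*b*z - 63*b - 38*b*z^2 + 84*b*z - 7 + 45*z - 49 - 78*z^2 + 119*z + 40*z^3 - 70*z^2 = 2*b^3 - 7*b^2 - 65*b + 40*z^3 + z^2*(-38*b - 148) + z*(-4*b^2 + 115*b + 164) - 56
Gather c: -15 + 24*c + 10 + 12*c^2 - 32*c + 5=12*c^2 - 8*c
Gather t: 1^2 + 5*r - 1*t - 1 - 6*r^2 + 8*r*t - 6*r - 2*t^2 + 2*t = -6*r^2 - r - 2*t^2 + t*(8*r + 1)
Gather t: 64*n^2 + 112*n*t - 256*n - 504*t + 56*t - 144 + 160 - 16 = 64*n^2 - 256*n + t*(112*n - 448)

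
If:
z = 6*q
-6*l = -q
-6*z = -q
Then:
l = 0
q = 0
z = 0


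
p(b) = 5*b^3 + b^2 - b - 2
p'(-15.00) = 3344.00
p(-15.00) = -16637.00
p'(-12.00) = 2135.00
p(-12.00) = -8486.00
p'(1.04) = 17.30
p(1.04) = 3.67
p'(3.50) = 189.75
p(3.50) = 221.12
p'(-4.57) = 303.13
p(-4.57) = -453.77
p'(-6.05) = 535.94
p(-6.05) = -1066.57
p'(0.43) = 2.63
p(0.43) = -1.85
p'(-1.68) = 37.98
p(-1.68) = -21.21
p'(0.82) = 10.73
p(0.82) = 0.61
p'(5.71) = 499.48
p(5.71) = 955.74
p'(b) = 15*b^2 + 2*b - 1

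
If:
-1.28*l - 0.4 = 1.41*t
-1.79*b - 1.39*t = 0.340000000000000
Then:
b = -0.776536312849162*t - 0.189944134078212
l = -1.1015625*t - 0.3125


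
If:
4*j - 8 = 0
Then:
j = 2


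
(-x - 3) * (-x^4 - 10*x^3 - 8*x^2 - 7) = x^5 + 13*x^4 + 38*x^3 + 24*x^2 + 7*x + 21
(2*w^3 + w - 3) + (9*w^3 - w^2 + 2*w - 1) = 11*w^3 - w^2 + 3*w - 4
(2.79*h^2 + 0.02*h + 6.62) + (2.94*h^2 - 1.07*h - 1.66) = 5.73*h^2 - 1.05*h + 4.96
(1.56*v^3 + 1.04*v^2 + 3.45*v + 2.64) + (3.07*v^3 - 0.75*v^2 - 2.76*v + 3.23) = 4.63*v^3 + 0.29*v^2 + 0.69*v + 5.87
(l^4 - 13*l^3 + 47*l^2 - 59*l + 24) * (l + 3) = l^5 - 10*l^4 + 8*l^3 + 82*l^2 - 153*l + 72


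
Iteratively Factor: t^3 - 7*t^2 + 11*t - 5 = (t - 1)*(t^2 - 6*t + 5) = (t - 1)^2*(t - 5)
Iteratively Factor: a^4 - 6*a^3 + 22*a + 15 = (a + 1)*(a^3 - 7*a^2 + 7*a + 15) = (a - 5)*(a + 1)*(a^2 - 2*a - 3) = (a - 5)*(a + 1)^2*(a - 3)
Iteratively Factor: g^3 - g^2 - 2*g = (g - 2)*(g^2 + g) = (g - 2)*(g + 1)*(g)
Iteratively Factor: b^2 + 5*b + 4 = (b + 4)*(b + 1)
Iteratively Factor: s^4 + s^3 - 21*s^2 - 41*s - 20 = (s + 1)*(s^3 - 21*s - 20) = (s + 1)*(s + 4)*(s^2 - 4*s - 5) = (s - 5)*(s + 1)*(s + 4)*(s + 1)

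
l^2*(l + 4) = l^3 + 4*l^2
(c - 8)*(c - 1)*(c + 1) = c^3 - 8*c^2 - c + 8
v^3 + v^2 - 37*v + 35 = (v - 5)*(v - 1)*(v + 7)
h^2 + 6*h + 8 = (h + 2)*(h + 4)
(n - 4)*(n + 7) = n^2 + 3*n - 28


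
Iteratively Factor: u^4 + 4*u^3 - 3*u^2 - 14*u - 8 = (u - 2)*(u^3 + 6*u^2 + 9*u + 4) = (u - 2)*(u + 1)*(u^2 + 5*u + 4) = (u - 2)*(u + 1)*(u + 4)*(u + 1)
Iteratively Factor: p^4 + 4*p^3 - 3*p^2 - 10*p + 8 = (p + 4)*(p^3 - 3*p + 2) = (p + 2)*(p + 4)*(p^2 - 2*p + 1) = (p - 1)*(p + 2)*(p + 4)*(p - 1)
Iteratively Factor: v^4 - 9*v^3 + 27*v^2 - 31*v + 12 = (v - 4)*(v^3 - 5*v^2 + 7*v - 3) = (v - 4)*(v - 1)*(v^2 - 4*v + 3) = (v - 4)*(v - 3)*(v - 1)*(v - 1)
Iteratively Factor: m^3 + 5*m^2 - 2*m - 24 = (m + 3)*(m^2 + 2*m - 8) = (m - 2)*(m + 3)*(m + 4)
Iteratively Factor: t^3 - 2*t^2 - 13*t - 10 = (t - 5)*(t^2 + 3*t + 2) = (t - 5)*(t + 2)*(t + 1)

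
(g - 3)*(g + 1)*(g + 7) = g^3 + 5*g^2 - 17*g - 21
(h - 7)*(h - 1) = h^2 - 8*h + 7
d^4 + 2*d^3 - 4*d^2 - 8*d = d*(d - 2)*(d + 2)^2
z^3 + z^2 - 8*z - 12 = (z - 3)*(z + 2)^2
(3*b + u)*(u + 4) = 3*b*u + 12*b + u^2 + 4*u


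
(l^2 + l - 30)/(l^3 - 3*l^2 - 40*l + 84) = (l - 5)/(l^2 - 9*l + 14)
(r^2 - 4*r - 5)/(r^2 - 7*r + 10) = (r + 1)/(r - 2)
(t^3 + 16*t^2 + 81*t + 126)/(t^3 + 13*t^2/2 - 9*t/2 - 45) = 2*(t + 7)/(2*t - 5)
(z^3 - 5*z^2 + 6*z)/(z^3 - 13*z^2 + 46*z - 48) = z/(z - 8)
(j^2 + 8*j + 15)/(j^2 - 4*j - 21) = (j + 5)/(j - 7)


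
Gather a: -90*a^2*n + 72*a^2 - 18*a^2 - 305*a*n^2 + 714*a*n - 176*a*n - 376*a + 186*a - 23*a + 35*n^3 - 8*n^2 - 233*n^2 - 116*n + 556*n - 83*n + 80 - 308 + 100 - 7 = a^2*(54 - 90*n) + a*(-305*n^2 + 538*n - 213) + 35*n^3 - 241*n^2 + 357*n - 135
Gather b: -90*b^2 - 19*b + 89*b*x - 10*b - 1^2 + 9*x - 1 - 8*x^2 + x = -90*b^2 + b*(89*x - 29) - 8*x^2 + 10*x - 2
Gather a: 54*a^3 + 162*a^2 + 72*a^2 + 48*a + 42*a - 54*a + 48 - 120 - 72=54*a^3 + 234*a^2 + 36*a - 144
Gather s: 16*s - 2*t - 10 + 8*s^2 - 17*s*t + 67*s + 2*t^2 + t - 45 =8*s^2 + s*(83 - 17*t) + 2*t^2 - t - 55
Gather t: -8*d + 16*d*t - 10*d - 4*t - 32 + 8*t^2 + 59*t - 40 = -18*d + 8*t^2 + t*(16*d + 55) - 72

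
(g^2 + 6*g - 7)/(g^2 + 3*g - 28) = (g - 1)/(g - 4)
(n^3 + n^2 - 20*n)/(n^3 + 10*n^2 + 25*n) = (n - 4)/(n + 5)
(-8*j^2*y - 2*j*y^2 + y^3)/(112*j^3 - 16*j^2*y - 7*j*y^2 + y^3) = y*(2*j + y)/(-28*j^2 - 3*j*y + y^2)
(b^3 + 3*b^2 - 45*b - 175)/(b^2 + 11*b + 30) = (b^2 - 2*b - 35)/(b + 6)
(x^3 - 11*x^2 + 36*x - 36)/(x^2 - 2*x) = x - 9 + 18/x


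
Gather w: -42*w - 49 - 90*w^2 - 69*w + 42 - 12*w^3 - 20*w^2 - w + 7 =-12*w^3 - 110*w^2 - 112*w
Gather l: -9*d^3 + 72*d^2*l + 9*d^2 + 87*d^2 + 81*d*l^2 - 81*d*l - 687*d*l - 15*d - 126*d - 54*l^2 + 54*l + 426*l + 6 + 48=-9*d^3 + 96*d^2 - 141*d + l^2*(81*d - 54) + l*(72*d^2 - 768*d + 480) + 54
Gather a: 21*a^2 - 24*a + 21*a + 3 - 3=21*a^2 - 3*a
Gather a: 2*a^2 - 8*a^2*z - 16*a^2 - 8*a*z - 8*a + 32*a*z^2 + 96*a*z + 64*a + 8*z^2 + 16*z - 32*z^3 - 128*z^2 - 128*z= a^2*(-8*z - 14) + a*(32*z^2 + 88*z + 56) - 32*z^3 - 120*z^2 - 112*z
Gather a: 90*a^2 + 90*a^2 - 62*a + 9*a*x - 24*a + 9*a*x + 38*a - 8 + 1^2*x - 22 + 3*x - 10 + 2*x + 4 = 180*a^2 + a*(18*x - 48) + 6*x - 36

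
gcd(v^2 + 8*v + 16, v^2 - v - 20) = v + 4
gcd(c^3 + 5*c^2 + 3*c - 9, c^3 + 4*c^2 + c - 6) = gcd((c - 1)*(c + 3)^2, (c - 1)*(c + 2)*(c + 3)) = c^2 + 2*c - 3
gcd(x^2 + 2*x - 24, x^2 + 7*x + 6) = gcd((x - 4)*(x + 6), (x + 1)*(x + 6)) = x + 6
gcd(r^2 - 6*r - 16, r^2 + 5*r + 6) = r + 2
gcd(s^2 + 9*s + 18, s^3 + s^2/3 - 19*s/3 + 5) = s + 3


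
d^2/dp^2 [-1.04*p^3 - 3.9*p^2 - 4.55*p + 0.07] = -6.24*p - 7.8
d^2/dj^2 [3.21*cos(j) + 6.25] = -3.21*cos(j)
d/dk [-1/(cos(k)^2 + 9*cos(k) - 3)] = -(2*cos(k) + 9)*sin(k)/(cos(k)^2 + 9*cos(k) - 3)^2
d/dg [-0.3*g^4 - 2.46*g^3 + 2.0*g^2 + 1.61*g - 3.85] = -1.2*g^3 - 7.38*g^2 + 4.0*g + 1.61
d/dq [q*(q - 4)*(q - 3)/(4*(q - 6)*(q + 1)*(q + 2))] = (q^4 - 14*q^3 + 28*q^2 + 42*q - 36)/(q^6 - 6*q^5 - 23*q^4 + 72*q^3 + 328*q^2 + 384*q + 144)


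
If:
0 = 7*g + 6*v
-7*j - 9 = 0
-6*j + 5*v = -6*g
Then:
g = -324/7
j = -9/7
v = 54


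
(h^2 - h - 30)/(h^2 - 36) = (h + 5)/(h + 6)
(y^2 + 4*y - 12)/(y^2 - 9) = (y^2 + 4*y - 12)/(y^2 - 9)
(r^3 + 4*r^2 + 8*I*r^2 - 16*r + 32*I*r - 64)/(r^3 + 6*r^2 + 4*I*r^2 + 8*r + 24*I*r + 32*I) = (r + 4*I)/(r + 2)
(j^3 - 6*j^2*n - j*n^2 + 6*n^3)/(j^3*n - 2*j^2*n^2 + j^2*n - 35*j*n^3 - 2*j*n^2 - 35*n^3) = (-j^3 + 6*j^2*n + j*n^2 - 6*n^3)/(n*(-j^3 + 2*j^2*n - j^2 + 35*j*n^2 + 2*j*n + 35*n^2))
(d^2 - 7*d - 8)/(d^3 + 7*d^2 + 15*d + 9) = (d - 8)/(d^2 + 6*d + 9)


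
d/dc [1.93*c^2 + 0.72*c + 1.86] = 3.86*c + 0.72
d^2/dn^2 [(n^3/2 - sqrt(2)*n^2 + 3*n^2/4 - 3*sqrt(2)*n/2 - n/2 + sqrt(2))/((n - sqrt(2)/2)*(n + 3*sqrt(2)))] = (-27*sqrt(2)*n^3 + 98*n^3 - 138*sqrt(2)*n^2 + 54*n^2 - 108*sqrt(2)*n + 192*n - 126 + 22*sqrt(2))/(4*n^6 + 30*sqrt(2)*n^5 + 114*n^4 - 55*sqrt(2)*n^3 - 342*n^2 + 270*sqrt(2)*n - 108)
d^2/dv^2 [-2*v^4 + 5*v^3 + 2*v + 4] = 6*v*(5 - 4*v)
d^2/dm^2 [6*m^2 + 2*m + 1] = 12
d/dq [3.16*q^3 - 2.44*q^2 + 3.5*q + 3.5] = 9.48*q^2 - 4.88*q + 3.5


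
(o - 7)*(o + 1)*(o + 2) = o^3 - 4*o^2 - 19*o - 14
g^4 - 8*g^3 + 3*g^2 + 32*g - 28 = (g - 7)*(g - 2)*(g - 1)*(g + 2)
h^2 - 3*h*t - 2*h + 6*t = (h - 2)*(h - 3*t)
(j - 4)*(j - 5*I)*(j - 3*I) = j^3 - 4*j^2 - 8*I*j^2 - 15*j + 32*I*j + 60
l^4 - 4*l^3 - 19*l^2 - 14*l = l*(l - 7)*(l + 1)*(l + 2)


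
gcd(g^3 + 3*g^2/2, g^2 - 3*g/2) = g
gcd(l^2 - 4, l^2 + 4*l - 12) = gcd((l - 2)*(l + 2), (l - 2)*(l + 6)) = l - 2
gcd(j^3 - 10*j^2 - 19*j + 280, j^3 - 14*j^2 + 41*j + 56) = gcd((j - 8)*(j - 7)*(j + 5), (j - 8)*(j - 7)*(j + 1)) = j^2 - 15*j + 56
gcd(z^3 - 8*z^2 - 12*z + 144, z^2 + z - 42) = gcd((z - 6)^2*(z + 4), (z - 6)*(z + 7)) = z - 6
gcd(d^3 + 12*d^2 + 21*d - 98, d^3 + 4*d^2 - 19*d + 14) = d^2 + 5*d - 14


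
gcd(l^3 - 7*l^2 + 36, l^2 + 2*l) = l + 2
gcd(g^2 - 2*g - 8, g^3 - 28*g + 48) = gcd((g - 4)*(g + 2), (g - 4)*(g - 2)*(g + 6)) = g - 4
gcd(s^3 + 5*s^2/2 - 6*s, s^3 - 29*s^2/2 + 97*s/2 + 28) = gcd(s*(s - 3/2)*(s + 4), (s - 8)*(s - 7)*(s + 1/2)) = 1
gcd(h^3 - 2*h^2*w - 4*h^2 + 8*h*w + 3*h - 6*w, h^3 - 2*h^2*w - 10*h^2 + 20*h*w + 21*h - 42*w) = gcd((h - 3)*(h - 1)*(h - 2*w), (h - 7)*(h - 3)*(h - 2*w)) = -h^2 + 2*h*w + 3*h - 6*w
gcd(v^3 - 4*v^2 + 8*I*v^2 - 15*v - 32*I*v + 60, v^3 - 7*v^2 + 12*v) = v - 4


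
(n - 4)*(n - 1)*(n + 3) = n^3 - 2*n^2 - 11*n + 12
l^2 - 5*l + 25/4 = (l - 5/2)^2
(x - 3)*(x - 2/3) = x^2 - 11*x/3 + 2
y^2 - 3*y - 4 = (y - 4)*(y + 1)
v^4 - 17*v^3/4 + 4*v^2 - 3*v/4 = v*(v - 3)*(v - 1)*(v - 1/4)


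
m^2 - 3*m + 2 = (m - 2)*(m - 1)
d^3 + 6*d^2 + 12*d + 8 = (d + 2)^3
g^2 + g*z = g*(g + z)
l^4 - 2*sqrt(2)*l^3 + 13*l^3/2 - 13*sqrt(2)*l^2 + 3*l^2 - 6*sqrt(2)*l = l*(l + 1/2)*(l + 6)*(l - 2*sqrt(2))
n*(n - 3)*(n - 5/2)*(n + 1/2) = n^4 - 5*n^3 + 19*n^2/4 + 15*n/4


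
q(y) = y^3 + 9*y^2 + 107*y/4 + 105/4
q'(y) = 3*y^2 + 18*y + 107/4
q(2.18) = 137.70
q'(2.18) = 80.25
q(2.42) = 157.87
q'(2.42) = 87.88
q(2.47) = 162.30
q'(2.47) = 89.51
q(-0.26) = 19.89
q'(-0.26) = 22.27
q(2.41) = 156.99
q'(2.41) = 87.55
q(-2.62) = -0.04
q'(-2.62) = 0.18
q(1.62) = 97.46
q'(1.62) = 63.78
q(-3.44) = 0.02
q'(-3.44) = 0.33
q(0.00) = 26.25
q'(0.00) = 26.75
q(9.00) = 1725.00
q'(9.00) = 431.75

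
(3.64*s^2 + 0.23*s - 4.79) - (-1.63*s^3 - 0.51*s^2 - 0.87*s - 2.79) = 1.63*s^3 + 4.15*s^2 + 1.1*s - 2.0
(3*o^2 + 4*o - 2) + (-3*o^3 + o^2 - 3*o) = -3*o^3 + 4*o^2 + o - 2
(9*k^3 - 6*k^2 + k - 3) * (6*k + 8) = 54*k^4 + 36*k^3 - 42*k^2 - 10*k - 24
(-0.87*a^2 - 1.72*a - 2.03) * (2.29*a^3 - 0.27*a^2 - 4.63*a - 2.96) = -1.9923*a^5 - 3.7039*a^4 - 0.156199999999999*a^3 + 11.0869*a^2 + 14.4901*a + 6.0088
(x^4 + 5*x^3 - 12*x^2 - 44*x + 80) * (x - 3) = x^5 + 2*x^4 - 27*x^3 - 8*x^2 + 212*x - 240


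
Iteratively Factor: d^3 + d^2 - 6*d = (d)*(d^2 + d - 6) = d*(d - 2)*(d + 3)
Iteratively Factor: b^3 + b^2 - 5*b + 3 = (b - 1)*(b^2 + 2*b - 3) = (b - 1)^2*(b + 3)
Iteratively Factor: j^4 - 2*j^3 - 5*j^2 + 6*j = (j + 2)*(j^3 - 4*j^2 + 3*j) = (j - 3)*(j + 2)*(j^2 - j) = j*(j - 3)*(j + 2)*(j - 1)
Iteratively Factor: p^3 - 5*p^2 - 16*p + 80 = (p - 5)*(p^2 - 16) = (p - 5)*(p - 4)*(p + 4)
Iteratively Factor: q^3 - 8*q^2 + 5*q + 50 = (q + 2)*(q^2 - 10*q + 25) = (q - 5)*(q + 2)*(q - 5)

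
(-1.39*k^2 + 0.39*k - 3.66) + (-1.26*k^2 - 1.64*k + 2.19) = -2.65*k^2 - 1.25*k - 1.47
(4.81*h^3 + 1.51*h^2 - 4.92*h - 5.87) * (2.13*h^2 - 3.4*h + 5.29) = 10.2453*h^5 - 13.1377*h^4 + 9.8313*h^3 + 12.2128*h^2 - 6.0688*h - 31.0523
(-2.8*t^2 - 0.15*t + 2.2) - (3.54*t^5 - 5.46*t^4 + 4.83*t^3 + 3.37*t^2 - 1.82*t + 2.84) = -3.54*t^5 + 5.46*t^4 - 4.83*t^3 - 6.17*t^2 + 1.67*t - 0.64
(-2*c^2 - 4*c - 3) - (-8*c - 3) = -2*c^2 + 4*c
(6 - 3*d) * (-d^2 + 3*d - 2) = 3*d^3 - 15*d^2 + 24*d - 12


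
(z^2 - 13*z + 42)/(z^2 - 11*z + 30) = (z - 7)/(z - 5)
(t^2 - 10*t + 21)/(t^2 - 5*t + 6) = (t - 7)/(t - 2)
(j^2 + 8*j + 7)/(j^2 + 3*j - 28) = (j + 1)/(j - 4)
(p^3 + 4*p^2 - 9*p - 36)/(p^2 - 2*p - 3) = (p^2 + 7*p + 12)/(p + 1)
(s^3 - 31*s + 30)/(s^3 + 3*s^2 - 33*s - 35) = (s^2 + 5*s - 6)/(s^2 + 8*s + 7)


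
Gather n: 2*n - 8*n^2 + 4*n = -8*n^2 + 6*n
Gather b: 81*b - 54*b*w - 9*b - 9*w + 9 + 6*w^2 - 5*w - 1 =b*(72 - 54*w) + 6*w^2 - 14*w + 8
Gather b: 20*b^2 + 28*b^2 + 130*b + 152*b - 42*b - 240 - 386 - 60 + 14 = 48*b^2 + 240*b - 672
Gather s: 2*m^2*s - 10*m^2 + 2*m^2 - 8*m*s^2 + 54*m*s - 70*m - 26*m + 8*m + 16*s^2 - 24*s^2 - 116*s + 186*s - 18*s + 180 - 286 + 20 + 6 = -8*m^2 - 88*m + s^2*(-8*m - 8) + s*(2*m^2 + 54*m + 52) - 80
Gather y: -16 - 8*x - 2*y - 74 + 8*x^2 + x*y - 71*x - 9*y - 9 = 8*x^2 - 79*x + y*(x - 11) - 99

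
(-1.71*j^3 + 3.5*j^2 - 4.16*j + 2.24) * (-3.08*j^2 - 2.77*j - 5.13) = 5.2668*j^5 - 6.0433*j^4 + 11.8901*j^3 - 13.331*j^2 + 15.136*j - 11.4912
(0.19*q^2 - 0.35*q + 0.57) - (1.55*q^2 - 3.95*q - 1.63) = -1.36*q^2 + 3.6*q + 2.2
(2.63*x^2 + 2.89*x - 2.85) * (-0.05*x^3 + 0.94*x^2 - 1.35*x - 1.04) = -0.1315*x^5 + 2.3277*x^4 - 0.6914*x^3 - 9.3157*x^2 + 0.8419*x + 2.964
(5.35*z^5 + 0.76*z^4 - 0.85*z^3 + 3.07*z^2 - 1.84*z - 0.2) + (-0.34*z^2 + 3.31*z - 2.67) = 5.35*z^5 + 0.76*z^4 - 0.85*z^3 + 2.73*z^2 + 1.47*z - 2.87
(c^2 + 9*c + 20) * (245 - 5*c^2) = -5*c^4 - 45*c^3 + 145*c^2 + 2205*c + 4900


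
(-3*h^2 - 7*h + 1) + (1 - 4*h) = -3*h^2 - 11*h + 2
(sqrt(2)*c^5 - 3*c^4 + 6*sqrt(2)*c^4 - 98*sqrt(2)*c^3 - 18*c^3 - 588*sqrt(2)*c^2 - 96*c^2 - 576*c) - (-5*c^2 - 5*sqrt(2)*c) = sqrt(2)*c^5 - 3*c^4 + 6*sqrt(2)*c^4 - 98*sqrt(2)*c^3 - 18*c^3 - 588*sqrt(2)*c^2 - 91*c^2 - 576*c + 5*sqrt(2)*c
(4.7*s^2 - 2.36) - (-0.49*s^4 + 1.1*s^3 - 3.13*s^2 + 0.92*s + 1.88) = 0.49*s^4 - 1.1*s^3 + 7.83*s^2 - 0.92*s - 4.24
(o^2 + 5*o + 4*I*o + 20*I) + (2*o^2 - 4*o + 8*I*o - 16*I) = 3*o^2 + o + 12*I*o + 4*I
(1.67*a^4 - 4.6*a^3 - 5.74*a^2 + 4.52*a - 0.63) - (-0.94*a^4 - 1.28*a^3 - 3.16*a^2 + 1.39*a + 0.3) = 2.61*a^4 - 3.32*a^3 - 2.58*a^2 + 3.13*a - 0.93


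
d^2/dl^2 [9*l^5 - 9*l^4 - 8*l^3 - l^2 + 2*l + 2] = 180*l^3 - 108*l^2 - 48*l - 2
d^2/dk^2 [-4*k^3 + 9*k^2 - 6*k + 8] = 18 - 24*k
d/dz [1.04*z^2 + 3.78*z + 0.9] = 2.08*z + 3.78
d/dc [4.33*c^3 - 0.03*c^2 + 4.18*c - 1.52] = 12.99*c^2 - 0.06*c + 4.18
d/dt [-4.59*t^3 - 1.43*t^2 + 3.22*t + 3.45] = -13.77*t^2 - 2.86*t + 3.22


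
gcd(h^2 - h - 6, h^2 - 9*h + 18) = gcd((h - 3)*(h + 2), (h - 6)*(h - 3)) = h - 3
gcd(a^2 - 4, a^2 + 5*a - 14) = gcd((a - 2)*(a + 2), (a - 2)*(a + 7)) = a - 2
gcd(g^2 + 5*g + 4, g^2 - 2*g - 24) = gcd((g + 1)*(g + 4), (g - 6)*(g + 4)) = g + 4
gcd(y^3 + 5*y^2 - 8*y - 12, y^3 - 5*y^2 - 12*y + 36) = y - 2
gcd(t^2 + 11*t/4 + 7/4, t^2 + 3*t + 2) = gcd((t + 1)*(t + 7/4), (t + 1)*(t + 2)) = t + 1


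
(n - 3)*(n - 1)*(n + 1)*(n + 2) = n^4 - n^3 - 7*n^2 + n + 6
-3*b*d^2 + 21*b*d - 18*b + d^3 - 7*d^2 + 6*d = (-3*b + d)*(d - 6)*(d - 1)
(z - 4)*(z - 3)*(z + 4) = z^3 - 3*z^2 - 16*z + 48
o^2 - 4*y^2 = (o - 2*y)*(o + 2*y)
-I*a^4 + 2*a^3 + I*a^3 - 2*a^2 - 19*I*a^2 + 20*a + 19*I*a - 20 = (a - 4*I)*(a + I)*(a + 5*I)*(-I*a + I)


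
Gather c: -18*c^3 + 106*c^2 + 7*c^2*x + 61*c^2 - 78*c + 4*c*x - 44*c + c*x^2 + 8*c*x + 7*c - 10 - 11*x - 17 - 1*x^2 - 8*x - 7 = -18*c^3 + c^2*(7*x + 167) + c*(x^2 + 12*x - 115) - x^2 - 19*x - 34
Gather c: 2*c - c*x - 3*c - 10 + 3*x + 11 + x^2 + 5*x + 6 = c*(-x - 1) + x^2 + 8*x + 7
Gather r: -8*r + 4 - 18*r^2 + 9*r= -18*r^2 + r + 4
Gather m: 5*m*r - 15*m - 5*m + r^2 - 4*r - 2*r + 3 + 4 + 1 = m*(5*r - 20) + r^2 - 6*r + 8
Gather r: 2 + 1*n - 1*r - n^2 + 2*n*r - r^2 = -n^2 + n - r^2 + r*(2*n - 1) + 2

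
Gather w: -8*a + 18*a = 10*a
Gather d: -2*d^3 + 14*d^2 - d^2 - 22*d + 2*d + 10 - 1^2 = -2*d^3 + 13*d^2 - 20*d + 9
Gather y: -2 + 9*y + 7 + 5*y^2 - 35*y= 5*y^2 - 26*y + 5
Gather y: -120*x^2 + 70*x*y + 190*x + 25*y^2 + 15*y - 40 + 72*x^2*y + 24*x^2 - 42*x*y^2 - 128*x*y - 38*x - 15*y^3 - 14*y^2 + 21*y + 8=-96*x^2 + 152*x - 15*y^3 + y^2*(11 - 42*x) + y*(72*x^2 - 58*x + 36) - 32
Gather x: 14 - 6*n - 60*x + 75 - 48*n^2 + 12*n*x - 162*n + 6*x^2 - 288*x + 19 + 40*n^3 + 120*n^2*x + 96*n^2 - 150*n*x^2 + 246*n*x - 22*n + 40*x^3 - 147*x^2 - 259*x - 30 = 40*n^3 + 48*n^2 - 190*n + 40*x^3 + x^2*(-150*n - 141) + x*(120*n^2 + 258*n - 607) + 78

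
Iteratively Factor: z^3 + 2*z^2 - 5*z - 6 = (z + 3)*(z^2 - z - 2) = (z - 2)*(z + 3)*(z + 1)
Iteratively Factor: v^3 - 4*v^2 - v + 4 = (v + 1)*(v^2 - 5*v + 4) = (v - 4)*(v + 1)*(v - 1)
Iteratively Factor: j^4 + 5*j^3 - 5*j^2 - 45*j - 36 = (j + 3)*(j^3 + 2*j^2 - 11*j - 12) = (j + 3)*(j + 4)*(j^2 - 2*j - 3) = (j + 1)*(j + 3)*(j + 4)*(j - 3)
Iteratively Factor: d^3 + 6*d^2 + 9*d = (d)*(d^2 + 6*d + 9) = d*(d + 3)*(d + 3)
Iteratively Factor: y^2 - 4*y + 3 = (y - 3)*(y - 1)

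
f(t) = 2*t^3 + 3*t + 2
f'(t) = 6*t^2 + 3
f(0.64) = 4.44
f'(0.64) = 5.46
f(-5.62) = -369.87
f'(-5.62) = 192.51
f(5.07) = 277.86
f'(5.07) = 157.23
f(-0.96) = -2.65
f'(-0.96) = 8.53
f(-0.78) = -1.29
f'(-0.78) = 6.65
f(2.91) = 60.01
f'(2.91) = 53.81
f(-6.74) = -630.58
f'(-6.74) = 275.57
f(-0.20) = 1.38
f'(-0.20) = 3.24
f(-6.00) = -448.00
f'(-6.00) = 219.00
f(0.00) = 2.00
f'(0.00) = 3.00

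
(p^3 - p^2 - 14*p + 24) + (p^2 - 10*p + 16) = p^3 - 24*p + 40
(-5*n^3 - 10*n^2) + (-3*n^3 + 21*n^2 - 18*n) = -8*n^3 + 11*n^2 - 18*n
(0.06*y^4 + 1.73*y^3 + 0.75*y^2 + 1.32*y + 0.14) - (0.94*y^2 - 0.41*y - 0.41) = 0.06*y^4 + 1.73*y^3 - 0.19*y^2 + 1.73*y + 0.55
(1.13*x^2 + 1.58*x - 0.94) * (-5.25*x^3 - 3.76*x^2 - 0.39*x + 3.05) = -5.9325*x^5 - 12.5438*x^4 - 1.4465*x^3 + 6.3647*x^2 + 5.1856*x - 2.867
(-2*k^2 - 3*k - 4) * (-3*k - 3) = 6*k^3 + 15*k^2 + 21*k + 12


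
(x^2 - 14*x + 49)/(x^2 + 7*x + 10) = (x^2 - 14*x + 49)/(x^2 + 7*x + 10)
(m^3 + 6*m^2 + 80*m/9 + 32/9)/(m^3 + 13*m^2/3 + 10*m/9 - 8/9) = (3*m + 4)/(3*m - 1)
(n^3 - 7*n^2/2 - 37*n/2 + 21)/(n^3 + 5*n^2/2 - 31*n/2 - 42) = (n^2 - 7*n + 6)/(n^2 - n - 12)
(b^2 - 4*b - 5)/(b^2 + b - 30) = (b + 1)/(b + 6)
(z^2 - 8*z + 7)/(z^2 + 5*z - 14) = (z^2 - 8*z + 7)/(z^2 + 5*z - 14)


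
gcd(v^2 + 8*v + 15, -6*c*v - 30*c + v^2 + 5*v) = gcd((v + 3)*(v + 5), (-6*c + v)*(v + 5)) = v + 5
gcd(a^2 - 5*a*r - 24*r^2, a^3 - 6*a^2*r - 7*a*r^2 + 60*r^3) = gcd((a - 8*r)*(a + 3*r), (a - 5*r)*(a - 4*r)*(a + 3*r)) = a + 3*r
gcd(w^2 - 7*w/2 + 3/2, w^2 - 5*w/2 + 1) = w - 1/2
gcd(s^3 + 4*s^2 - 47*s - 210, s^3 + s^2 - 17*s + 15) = s + 5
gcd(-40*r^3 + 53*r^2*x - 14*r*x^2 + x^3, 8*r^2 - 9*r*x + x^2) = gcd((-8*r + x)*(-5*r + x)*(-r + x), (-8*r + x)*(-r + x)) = 8*r^2 - 9*r*x + x^2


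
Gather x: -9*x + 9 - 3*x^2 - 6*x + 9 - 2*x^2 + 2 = -5*x^2 - 15*x + 20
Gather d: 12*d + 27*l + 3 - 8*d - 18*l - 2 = 4*d + 9*l + 1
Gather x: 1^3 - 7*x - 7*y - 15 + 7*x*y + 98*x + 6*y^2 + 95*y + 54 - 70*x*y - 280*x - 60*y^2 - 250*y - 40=x*(-63*y - 189) - 54*y^2 - 162*y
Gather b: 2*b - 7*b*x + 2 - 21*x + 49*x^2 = b*(2 - 7*x) + 49*x^2 - 21*x + 2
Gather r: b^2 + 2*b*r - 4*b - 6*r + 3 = b^2 - 4*b + r*(2*b - 6) + 3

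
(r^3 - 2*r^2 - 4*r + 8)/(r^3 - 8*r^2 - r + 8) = (r^3 - 2*r^2 - 4*r + 8)/(r^3 - 8*r^2 - r + 8)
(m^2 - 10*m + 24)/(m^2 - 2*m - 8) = (m - 6)/(m + 2)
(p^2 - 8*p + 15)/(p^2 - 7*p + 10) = (p - 3)/(p - 2)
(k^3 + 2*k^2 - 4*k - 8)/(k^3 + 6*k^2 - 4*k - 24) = (k + 2)/(k + 6)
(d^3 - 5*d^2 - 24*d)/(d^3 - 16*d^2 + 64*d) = (d + 3)/(d - 8)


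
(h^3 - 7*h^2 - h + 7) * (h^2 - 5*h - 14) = h^5 - 12*h^4 + 20*h^3 + 110*h^2 - 21*h - 98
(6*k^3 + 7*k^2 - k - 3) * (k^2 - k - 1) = 6*k^5 + k^4 - 14*k^3 - 9*k^2 + 4*k + 3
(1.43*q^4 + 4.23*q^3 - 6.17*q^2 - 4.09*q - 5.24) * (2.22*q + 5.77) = 3.1746*q^5 + 17.6417*q^4 + 10.7097*q^3 - 44.6807*q^2 - 35.2321*q - 30.2348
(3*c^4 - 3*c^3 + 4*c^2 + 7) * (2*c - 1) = 6*c^5 - 9*c^4 + 11*c^3 - 4*c^2 + 14*c - 7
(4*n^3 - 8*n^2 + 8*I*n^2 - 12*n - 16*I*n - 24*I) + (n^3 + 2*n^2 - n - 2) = 5*n^3 - 6*n^2 + 8*I*n^2 - 13*n - 16*I*n - 2 - 24*I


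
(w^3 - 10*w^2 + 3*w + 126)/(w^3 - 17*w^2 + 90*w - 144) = (w^2 - 4*w - 21)/(w^2 - 11*w + 24)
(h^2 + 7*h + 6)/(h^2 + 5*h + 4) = (h + 6)/(h + 4)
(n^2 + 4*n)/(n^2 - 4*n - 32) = n/(n - 8)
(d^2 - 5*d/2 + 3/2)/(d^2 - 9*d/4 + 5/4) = 2*(2*d - 3)/(4*d - 5)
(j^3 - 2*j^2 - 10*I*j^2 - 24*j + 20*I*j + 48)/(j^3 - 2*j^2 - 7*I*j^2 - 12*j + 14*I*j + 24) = (j - 6*I)/(j - 3*I)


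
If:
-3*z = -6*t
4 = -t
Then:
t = -4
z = -8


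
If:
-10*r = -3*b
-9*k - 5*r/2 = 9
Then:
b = 10*r/3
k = -5*r/18 - 1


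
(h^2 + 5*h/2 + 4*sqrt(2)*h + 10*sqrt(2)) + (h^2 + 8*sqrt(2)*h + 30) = 2*h^2 + 5*h/2 + 12*sqrt(2)*h + 10*sqrt(2) + 30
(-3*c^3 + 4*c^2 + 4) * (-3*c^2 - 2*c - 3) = 9*c^5 - 6*c^4 + c^3 - 24*c^2 - 8*c - 12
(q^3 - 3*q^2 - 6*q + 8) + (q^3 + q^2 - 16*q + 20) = 2*q^3 - 2*q^2 - 22*q + 28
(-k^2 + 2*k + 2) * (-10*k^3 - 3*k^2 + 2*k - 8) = 10*k^5 - 17*k^4 - 28*k^3 + 6*k^2 - 12*k - 16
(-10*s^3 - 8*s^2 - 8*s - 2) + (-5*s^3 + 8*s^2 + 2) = -15*s^3 - 8*s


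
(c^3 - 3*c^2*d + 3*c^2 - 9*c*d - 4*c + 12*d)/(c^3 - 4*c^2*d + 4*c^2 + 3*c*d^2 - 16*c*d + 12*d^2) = (c - 1)/(c - d)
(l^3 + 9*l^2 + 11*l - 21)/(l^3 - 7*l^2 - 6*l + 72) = (l^2 + 6*l - 7)/(l^2 - 10*l + 24)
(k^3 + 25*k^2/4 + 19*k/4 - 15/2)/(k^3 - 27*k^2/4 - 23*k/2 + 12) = (k + 5)/(k - 8)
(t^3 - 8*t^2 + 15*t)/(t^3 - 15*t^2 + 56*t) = (t^2 - 8*t + 15)/(t^2 - 15*t + 56)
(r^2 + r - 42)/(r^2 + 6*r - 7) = (r - 6)/(r - 1)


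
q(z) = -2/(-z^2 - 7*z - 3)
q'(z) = -2*(2*z + 7)/(-z^2 - 7*z - 3)^2 = 2*(-2*z - 7)/(z^2 + 7*z + 3)^2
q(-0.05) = 0.75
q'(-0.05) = -1.96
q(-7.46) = 0.31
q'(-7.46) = 0.38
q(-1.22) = -0.49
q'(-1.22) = -0.56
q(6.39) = 0.02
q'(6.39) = -0.01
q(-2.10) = -0.27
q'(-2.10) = -0.11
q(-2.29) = -0.26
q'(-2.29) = -0.08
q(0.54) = 0.28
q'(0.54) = -0.32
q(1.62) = 0.12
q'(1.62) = -0.07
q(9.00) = 0.01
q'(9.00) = 0.00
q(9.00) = 0.01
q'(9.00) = 0.00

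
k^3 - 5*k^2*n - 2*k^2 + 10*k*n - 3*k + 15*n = (k - 3)*(k + 1)*(k - 5*n)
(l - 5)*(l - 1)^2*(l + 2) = l^4 - 5*l^3 - 3*l^2 + 17*l - 10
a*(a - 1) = a^2 - a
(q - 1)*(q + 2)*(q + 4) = q^3 + 5*q^2 + 2*q - 8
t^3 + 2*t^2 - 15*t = t*(t - 3)*(t + 5)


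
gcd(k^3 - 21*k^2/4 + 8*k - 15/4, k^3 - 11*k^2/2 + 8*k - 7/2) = k - 1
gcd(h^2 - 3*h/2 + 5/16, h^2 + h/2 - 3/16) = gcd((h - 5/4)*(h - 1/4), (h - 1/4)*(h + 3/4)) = h - 1/4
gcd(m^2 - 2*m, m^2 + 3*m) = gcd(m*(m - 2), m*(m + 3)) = m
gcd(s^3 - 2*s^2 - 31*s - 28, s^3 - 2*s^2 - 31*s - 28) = s^3 - 2*s^2 - 31*s - 28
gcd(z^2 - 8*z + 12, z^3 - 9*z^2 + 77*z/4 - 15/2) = z - 6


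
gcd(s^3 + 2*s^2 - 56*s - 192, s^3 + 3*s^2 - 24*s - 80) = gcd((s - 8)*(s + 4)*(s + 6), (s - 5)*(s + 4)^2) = s + 4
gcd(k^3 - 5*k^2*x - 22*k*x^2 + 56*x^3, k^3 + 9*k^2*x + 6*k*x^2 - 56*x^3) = -k^2 - 2*k*x + 8*x^2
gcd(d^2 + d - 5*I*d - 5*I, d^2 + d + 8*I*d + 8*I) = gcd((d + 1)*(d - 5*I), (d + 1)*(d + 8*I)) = d + 1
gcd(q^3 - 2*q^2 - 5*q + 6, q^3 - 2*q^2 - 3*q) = q - 3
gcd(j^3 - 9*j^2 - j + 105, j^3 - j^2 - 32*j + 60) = j - 5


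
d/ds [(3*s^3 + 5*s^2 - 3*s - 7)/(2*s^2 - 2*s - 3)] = (6*s^4 - 12*s^3 - 31*s^2 - 2*s - 5)/(4*s^4 - 8*s^3 - 8*s^2 + 12*s + 9)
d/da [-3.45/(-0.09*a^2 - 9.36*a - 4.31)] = (-0.621*a - 32.292)/(0.09*a^2 + 9.36*a + 4.31)^2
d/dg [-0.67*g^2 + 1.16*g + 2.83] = 1.16 - 1.34*g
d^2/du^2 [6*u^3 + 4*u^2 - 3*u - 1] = 36*u + 8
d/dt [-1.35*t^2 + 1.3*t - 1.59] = 1.3 - 2.7*t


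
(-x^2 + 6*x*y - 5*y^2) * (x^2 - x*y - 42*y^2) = -x^4 + 7*x^3*y + 31*x^2*y^2 - 247*x*y^3 + 210*y^4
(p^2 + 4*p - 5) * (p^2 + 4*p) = p^4 + 8*p^3 + 11*p^2 - 20*p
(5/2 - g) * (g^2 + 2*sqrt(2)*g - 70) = -g^3 - 2*sqrt(2)*g^2 + 5*g^2/2 + 5*sqrt(2)*g + 70*g - 175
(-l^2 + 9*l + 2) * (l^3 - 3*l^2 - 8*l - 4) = -l^5 + 12*l^4 - 17*l^3 - 74*l^2 - 52*l - 8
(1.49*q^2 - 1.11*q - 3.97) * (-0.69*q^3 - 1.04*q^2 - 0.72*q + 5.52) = -1.0281*q^5 - 0.7837*q^4 + 2.8209*q^3 + 13.1528*q^2 - 3.2688*q - 21.9144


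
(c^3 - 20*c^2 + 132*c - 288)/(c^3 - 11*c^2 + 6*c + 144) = (c - 6)/(c + 3)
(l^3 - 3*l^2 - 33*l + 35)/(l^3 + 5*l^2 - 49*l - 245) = (l - 1)/(l + 7)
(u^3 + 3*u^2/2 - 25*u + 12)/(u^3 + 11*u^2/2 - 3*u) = (u - 4)/u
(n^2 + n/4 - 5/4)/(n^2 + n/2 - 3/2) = (4*n + 5)/(2*(2*n + 3))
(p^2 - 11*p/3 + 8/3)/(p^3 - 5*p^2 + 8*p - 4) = (p - 8/3)/(p^2 - 4*p + 4)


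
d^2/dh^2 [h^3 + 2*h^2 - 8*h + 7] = 6*h + 4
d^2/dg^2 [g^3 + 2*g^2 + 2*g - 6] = 6*g + 4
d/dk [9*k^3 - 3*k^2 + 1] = 3*k*(9*k - 2)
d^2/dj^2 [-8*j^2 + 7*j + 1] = -16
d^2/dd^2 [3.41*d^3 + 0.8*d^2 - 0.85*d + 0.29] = 20.46*d + 1.6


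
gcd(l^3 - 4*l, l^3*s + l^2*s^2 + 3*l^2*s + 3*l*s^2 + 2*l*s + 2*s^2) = l + 2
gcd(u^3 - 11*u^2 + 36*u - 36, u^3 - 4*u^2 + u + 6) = u^2 - 5*u + 6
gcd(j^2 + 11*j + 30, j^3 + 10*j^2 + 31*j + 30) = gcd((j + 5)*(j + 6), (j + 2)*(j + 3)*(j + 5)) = j + 5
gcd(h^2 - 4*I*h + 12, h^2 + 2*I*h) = h + 2*I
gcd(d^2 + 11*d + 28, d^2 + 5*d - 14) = d + 7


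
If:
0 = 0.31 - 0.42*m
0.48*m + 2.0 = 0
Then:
No Solution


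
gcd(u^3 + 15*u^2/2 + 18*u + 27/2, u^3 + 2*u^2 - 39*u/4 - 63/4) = u + 3/2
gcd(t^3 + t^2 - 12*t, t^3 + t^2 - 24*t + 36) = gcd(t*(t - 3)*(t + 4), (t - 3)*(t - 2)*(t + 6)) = t - 3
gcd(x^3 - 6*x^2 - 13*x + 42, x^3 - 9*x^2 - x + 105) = x^2 - 4*x - 21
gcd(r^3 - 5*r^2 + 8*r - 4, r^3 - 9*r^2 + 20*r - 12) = r^2 - 3*r + 2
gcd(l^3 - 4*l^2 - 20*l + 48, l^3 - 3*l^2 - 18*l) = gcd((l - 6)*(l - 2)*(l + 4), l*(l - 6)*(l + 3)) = l - 6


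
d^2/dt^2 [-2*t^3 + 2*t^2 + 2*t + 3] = 4 - 12*t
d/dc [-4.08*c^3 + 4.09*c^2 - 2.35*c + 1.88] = -12.24*c^2 + 8.18*c - 2.35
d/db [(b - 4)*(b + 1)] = 2*b - 3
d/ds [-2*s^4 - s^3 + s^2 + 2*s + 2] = -8*s^3 - 3*s^2 + 2*s + 2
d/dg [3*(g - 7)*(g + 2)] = 6*g - 15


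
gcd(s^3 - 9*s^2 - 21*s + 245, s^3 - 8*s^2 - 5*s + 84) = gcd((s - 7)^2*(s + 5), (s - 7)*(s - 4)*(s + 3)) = s - 7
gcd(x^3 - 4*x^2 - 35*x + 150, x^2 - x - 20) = x - 5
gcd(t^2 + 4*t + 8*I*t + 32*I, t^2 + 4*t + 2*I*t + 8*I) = t + 4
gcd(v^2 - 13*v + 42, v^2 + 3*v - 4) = 1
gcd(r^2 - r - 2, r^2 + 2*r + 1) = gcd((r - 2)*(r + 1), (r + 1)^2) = r + 1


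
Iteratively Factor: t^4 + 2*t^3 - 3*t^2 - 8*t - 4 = (t - 2)*(t^3 + 4*t^2 + 5*t + 2) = (t - 2)*(t + 1)*(t^2 + 3*t + 2) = (t - 2)*(t + 1)*(t + 2)*(t + 1)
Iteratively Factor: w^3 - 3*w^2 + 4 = (w + 1)*(w^2 - 4*w + 4) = (w - 2)*(w + 1)*(w - 2)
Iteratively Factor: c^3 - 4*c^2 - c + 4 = (c - 4)*(c^2 - 1) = (c - 4)*(c + 1)*(c - 1)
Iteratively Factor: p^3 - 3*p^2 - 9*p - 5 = (p + 1)*(p^2 - 4*p - 5) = (p - 5)*(p + 1)*(p + 1)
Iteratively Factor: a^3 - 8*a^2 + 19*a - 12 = (a - 1)*(a^2 - 7*a + 12) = (a - 4)*(a - 1)*(a - 3)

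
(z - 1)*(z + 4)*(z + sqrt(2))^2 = z^4 + 2*sqrt(2)*z^3 + 3*z^3 - 2*z^2 + 6*sqrt(2)*z^2 - 8*sqrt(2)*z + 6*z - 8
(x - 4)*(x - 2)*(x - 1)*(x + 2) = x^4 - 5*x^3 + 20*x - 16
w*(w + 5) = w^2 + 5*w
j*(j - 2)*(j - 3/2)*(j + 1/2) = j^4 - 3*j^3 + 5*j^2/4 + 3*j/2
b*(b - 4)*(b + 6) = b^3 + 2*b^2 - 24*b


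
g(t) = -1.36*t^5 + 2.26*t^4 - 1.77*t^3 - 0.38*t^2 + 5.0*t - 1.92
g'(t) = -6.8*t^4 + 9.04*t^3 - 5.31*t^2 - 0.76*t + 5.0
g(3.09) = -219.40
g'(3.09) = -401.27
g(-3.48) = 1076.25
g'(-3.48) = -1434.95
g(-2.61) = 283.50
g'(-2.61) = -505.47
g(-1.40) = 11.19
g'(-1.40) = -55.27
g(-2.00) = 80.40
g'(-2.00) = -195.84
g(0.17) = -1.09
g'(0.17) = 4.76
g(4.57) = -1881.12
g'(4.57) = -2212.58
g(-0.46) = -4.00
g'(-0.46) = 3.04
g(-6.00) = 13841.04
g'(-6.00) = -10947.04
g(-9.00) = 96347.13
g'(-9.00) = -51623.23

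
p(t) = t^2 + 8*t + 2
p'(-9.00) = -10.00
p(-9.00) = 11.00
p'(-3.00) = 2.00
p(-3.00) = -13.00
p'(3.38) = 14.76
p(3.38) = 40.46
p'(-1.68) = 4.64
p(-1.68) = -8.62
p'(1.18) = 10.36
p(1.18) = 12.83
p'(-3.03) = 1.94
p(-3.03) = -13.06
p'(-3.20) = 1.60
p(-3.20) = -13.36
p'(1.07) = 10.14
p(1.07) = 11.70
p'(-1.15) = 5.70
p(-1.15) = -5.88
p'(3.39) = 14.78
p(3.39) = 40.61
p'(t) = 2*t + 8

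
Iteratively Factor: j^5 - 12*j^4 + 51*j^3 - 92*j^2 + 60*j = (j - 5)*(j^4 - 7*j^3 + 16*j^2 - 12*j) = (j - 5)*(j - 2)*(j^3 - 5*j^2 + 6*j) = (j - 5)*(j - 2)^2*(j^2 - 3*j) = (j - 5)*(j - 3)*(j - 2)^2*(j)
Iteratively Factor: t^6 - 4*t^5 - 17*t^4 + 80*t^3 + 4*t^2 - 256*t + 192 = (t - 1)*(t^5 - 3*t^4 - 20*t^3 + 60*t^2 + 64*t - 192) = (t - 4)*(t - 1)*(t^4 + t^3 - 16*t^2 - 4*t + 48) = (t - 4)*(t - 3)*(t - 1)*(t^3 + 4*t^2 - 4*t - 16) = (t - 4)*(t - 3)*(t - 1)*(t + 4)*(t^2 - 4) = (t - 4)*(t - 3)*(t - 2)*(t - 1)*(t + 4)*(t + 2)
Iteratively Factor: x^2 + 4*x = (x)*(x + 4)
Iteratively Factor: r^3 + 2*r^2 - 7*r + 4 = (r - 1)*(r^2 + 3*r - 4) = (r - 1)^2*(r + 4)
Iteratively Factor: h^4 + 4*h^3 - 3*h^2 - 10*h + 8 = (h - 1)*(h^3 + 5*h^2 + 2*h - 8) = (h - 1)*(h + 4)*(h^2 + h - 2) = (h - 1)*(h + 2)*(h + 4)*(h - 1)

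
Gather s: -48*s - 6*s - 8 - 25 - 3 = -54*s - 36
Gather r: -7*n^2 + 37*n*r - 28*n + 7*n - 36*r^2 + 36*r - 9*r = -7*n^2 - 21*n - 36*r^2 + r*(37*n + 27)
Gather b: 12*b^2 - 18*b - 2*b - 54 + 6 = 12*b^2 - 20*b - 48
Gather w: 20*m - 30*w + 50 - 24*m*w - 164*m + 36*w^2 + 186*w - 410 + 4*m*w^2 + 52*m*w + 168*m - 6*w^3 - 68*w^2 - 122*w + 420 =24*m - 6*w^3 + w^2*(4*m - 32) + w*(28*m + 34) + 60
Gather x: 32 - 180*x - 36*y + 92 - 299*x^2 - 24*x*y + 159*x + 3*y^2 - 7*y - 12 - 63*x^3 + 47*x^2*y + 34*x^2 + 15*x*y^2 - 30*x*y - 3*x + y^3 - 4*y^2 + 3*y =-63*x^3 + x^2*(47*y - 265) + x*(15*y^2 - 54*y - 24) + y^3 - y^2 - 40*y + 112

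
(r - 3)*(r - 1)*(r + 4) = r^3 - 13*r + 12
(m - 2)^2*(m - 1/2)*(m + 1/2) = m^4 - 4*m^3 + 15*m^2/4 + m - 1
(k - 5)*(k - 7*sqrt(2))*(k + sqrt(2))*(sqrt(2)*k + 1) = sqrt(2)*k^4 - 11*k^3 - 5*sqrt(2)*k^3 - 20*sqrt(2)*k^2 + 55*k^2 - 14*k + 100*sqrt(2)*k + 70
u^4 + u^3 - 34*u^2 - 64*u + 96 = (u - 6)*(u - 1)*(u + 4)^2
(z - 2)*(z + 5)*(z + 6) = z^3 + 9*z^2 + 8*z - 60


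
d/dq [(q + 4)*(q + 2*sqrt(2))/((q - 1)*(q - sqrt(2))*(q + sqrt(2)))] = (-q^4 - 8*q^3 - 4*sqrt(2)*q^3 - 22*sqrt(2)*q^2 + 2*q^2 + 4*q + 16*sqrt(2)*q + 8 + 20*sqrt(2))/(q^6 - 2*q^5 - 3*q^4 + 8*q^3 - 8*q + 4)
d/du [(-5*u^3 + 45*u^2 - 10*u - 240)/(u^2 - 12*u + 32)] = 5*(-u^2 + 8*u - 10)/(u^2 - 8*u + 16)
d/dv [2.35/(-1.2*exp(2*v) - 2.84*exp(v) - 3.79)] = (5.64*exp(v) + 6.674)*exp(v)/(1.2*exp(2*v) + 2.84*exp(v) + 3.79)^2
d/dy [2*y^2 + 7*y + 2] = 4*y + 7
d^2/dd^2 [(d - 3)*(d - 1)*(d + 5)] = 6*d + 2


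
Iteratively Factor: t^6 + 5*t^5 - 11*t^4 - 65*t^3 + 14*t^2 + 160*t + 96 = (t + 1)*(t^5 + 4*t^4 - 15*t^3 - 50*t^2 + 64*t + 96) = (t - 3)*(t + 1)*(t^4 + 7*t^3 + 6*t^2 - 32*t - 32) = (t - 3)*(t - 2)*(t + 1)*(t^3 + 9*t^2 + 24*t + 16) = (t - 3)*(t - 2)*(t + 1)*(t + 4)*(t^2 + 5*t + 4) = (t - 3)*(t - 2)*(t + 1)^2*(t + 4)*(t + 4)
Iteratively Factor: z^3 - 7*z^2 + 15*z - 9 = (z - 1)*(z^2 - 6*z + 9) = (z - 3)*(z - 1)*(z - 3)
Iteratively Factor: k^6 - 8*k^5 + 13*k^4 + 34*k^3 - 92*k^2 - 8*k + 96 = (k + 1)*(k^5 - 9*k^4 + 22*k^3 + 12*k^2 - 104*k + 96) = (k - 3)*(k + 1)*(k^4 - 6*k^3 + 4*k^2 + 24*k - 32) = (k - 4)*(k - 3)*(k + 1)*(k^3 - 2*k^2 - 4*k + 8) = (k - 4)*(k - 3)*(k - 2)*(k + 1)*(k^2 - 4) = (k - 4)*(k - 3)*(k - 2)*(k + 1)*(k + 2)*(k - 2)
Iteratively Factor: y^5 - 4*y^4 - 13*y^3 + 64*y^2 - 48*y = (y - 1)*(y^4 - 3*y^3 - 16*y^2 + 48*y) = (y - 3)*(y - 1)*(y^3 - 16*y) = (y - 3)*(y - 1)*(y + 4)*(y^2 - 4*y) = y*(y - 3)*(y - 1)*(y + 4)*(y - 4)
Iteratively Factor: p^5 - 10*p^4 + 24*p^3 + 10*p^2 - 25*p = (p - 1)*(p^4 - 9*p^3 + 15*p^2 + 25*p) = (p - 1)*(p + 1)*(p^3 - 10*p^2 + 25*p) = (p - 5)*(p - 1)*(p + 1)*(p^2 - 5*p) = (p - 5)^2*(p - 1)*(p + 1)*(p)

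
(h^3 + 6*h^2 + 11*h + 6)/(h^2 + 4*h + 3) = h + 2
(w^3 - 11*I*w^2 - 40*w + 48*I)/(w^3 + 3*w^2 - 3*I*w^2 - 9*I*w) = (w^2 - 8*I*w - 16)/(w*(w + 3))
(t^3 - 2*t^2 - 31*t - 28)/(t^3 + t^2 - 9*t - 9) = (t^2 - 3*t - 28)/(t^2 - 9)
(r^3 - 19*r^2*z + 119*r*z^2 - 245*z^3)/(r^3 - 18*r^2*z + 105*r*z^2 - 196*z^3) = (-r + 5*z)/(-r + 4*z)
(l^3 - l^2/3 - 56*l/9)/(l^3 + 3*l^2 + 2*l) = (l^2 - l/3 - 56/9)/(l^2 + 3*l + 2)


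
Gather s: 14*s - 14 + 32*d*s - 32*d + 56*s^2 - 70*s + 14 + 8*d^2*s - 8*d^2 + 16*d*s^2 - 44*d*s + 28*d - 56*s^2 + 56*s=-8*d^2 + 16*d*s^2 - 4*d + s*(8*d^2 - 12*d)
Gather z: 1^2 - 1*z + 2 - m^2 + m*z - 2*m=-m^2 - 2*m + z*(m - 1) + 3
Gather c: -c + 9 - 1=8 - c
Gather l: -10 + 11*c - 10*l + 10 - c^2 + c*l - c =-c^2 + 10*c + l*(c - 10)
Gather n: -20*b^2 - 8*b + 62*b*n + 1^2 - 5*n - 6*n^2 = -20*b^2 - 8*b - 6*n^2 + n*(62*b - 5) + 1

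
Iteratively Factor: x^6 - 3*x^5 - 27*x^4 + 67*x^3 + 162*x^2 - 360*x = (x - 5)*(x^5 + 2*x^4 - 17*x^3 - 18*x^2 + 72*x) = (x - 5)*(x - 3)*(x^4 + 5*x^3 - 2*x^2 - 24*x) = (x - 5)*(x - 3)*(x - 2)*(x^3 + 7*x^2 + 12*x) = (x - 5)*(x - 3)*(x - 2)*(x + 4)*(x^2 + 3*x) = x*(x - 5)*(x - 3)*(x - 2)*(x + 4)*(x + 3)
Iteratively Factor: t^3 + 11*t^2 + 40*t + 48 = (t + 4)*(t^2 + 7*t + 12) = (t + 4)^2*(t + 3)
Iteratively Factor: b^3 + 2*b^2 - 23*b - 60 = (b + 4)*(b^2 - 2*b - 15) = (b + 3)*(b + 4)*(b - 5)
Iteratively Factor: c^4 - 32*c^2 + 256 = (c - 4)*(c^3 + 4*c^2 - 16*c - 64) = (c - 4)*(c + 4)*(c^2 - 16) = (c - 4)*(c + 4)^2*(c - 4)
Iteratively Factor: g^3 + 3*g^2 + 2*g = (g + 1)*(g^2 + 2*g) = (g + 1)*(g + 2)*(g)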